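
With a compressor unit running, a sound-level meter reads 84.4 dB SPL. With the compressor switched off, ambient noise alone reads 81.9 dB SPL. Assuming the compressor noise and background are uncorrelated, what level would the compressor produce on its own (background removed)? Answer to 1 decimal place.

80.8 dB SPL

Remove the background by subtracting linear intensities:
L_src = 10·log₁₀(10^(84.4/10) − 10^(81.9/10)) = 10·log₁₀(120500000) = 80.8 dB SPL.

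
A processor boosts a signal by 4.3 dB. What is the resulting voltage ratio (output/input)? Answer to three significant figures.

1.64

Voltage ratio = 10^(dB/20).
10^(4.3/20) = 10^(0.2150) = 1.64.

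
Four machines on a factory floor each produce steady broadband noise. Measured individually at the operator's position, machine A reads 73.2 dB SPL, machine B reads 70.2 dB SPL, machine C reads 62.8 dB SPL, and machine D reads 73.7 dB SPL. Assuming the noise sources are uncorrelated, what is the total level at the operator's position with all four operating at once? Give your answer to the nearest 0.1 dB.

77.5 dB SPL

Uncorrelated sources add in intensity (power), not in dB.
L_total = 10·log₁₀(10^(73.2/10) + 10^(70.2/10) + 10^(62.8/10) + 10^(73.7/10)) = 10·log₁₀(56710000) = 77.5 dB SPL.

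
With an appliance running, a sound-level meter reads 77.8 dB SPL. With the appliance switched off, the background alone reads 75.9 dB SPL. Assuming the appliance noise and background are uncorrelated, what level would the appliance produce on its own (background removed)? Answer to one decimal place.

Subtract intensities: L_src = 10·log₁₀(10^(L_total/10) − 10^(L_bg/10)).
L_src = 10·log₁₀(10^(77.8/10) − 10^(75.9/10)) = 10·log₁₀(21350000) = 73.3 dB SPL.

73.3 dB SPL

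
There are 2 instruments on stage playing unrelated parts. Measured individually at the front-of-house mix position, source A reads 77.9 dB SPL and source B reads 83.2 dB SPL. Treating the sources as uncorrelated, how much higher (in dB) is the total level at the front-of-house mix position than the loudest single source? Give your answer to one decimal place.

Uncorrelated sources add in intensity (power), not in dB.
L_total = 10·log₁₀(10^(77.9/10) + 10^(83.2/10)) = 84.32 dB SPL.
Excess over the loudest (83.2 dB): 84.32 − 83.2 = 1.1 dB.

1.1 dB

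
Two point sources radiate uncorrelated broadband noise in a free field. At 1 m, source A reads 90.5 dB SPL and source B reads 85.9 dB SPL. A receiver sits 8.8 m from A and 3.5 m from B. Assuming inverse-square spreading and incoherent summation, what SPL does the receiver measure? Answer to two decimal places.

At the listener: L_A = 90.5 − 20·log₁₀(8.8) = 71.610 dB; L_B = 85.9 − 20·log₁₀(3.5) = 75.019 dB.
Combined: 10·log₁₀(10^(71.610/10)+10^(75.019/10)) = 76.65 dB SPL.

76.65 dB SPL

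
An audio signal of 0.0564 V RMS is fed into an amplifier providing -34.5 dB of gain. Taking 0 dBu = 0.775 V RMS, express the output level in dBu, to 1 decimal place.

-57.3 dBu

Input level: 20·log₁₀(0.0564/0.775) = -22.76 dBu.
Output: -22.76 − 34.5 = -57.3 dBu.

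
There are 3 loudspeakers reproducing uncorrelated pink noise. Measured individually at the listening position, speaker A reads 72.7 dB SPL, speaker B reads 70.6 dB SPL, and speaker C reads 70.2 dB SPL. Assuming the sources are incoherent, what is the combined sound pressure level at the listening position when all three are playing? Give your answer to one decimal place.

Incoherent sources sum as intensities:
L_total = 10·log₁₀(10^(72.7/10) + 10^(70.6/10) + 10^(70.2/10)) = 10·log₁₀(40570000) = 76.1 dB SPL.

76.1 dB SPL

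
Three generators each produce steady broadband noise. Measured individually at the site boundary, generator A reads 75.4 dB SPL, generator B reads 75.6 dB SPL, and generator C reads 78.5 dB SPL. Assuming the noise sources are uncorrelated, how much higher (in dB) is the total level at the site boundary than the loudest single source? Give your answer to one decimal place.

3.0 dB

Incoherent sources sum as intensities:
L_total = 10·log₁₀(10^(75.4/10) + 10^(75.6/10) + 10^(78.5/10)) = 81.52 dB SPL.
Excess over the loudest (78.5 dB): 81.52 − 78.5 = 3.0 dB.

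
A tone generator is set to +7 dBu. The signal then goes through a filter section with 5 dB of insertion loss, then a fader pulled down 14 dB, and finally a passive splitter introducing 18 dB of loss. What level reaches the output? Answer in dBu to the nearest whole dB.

-30 dBu

Gain stages sum in dB:
+7 − 5 − 14 − 18 = -30 dBu.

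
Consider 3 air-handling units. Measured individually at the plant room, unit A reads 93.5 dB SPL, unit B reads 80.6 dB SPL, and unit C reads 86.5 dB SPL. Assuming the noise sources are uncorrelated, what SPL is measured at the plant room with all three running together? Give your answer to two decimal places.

Incoherent sources sum as intensities:
L_total = 10·log₁₀(10^(93.5/10) + 10^(80.6/10) + 10^(86.5/10)) = 10·log₁₀(2800000000) = 94.47 dB SPL.

94.47 dB SPL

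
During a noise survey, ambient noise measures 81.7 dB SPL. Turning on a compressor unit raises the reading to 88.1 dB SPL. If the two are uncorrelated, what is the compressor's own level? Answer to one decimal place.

87.0 dB SPL

Remove the background by subtracting linear intensities:
L_src = 10·log₁₀(10^(88.1/10) − 10^(81.7/10)) = 10·log₁₀(497700000) = 87.0 dB SPL.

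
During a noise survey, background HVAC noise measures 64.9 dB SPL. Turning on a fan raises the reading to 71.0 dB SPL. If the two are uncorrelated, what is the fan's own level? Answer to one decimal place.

Background correction is a power subtraction:
L_src = 10·log₁₀(10^(71.0/10) − 10^(64.9/10)) = 10·log₁₀(9499000) = 69.8 dB SPL.

69.8 dB SPL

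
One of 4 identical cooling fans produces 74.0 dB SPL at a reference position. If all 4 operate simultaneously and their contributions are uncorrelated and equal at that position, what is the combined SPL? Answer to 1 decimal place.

4 equal incoherent sources raise the level by 10·log₁₀(4) = 6.02 dB.
L_total = 74.0 + 6.02 = 80.0 dB SPL.

80.0 dB SPL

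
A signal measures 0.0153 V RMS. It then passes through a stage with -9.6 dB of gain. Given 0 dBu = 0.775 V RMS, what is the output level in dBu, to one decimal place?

-43.7 dBu

Input level: 20·log₁₀(0.0153/0.775) = -34.09 dBu.
Output: -34.09 − 9.6 = -43.7 dBu.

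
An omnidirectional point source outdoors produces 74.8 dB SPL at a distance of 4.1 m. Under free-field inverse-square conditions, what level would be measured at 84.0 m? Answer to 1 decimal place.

Inverse-square spreading gives ΔL = −20·log₁₀(d₂/d₁).
ΔL = −20·log₁₀(84.0/4.1) = -26.23 dB, so L₂ = 74.8 + (-26.23) = 48.6 dB SPL.

48.6 dB SPL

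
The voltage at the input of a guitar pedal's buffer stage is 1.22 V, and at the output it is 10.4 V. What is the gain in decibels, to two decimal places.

Voltage is an amplitude quantity, so gain = 20·log₁₀(V_out/V_in).
20·log₁₀(10.4/1.22) = 20·log₁₀(8.525) = 18.61 dB.

18.61 dB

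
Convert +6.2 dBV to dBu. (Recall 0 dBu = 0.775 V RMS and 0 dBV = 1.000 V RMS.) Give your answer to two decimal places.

+8.41 dBu

The offset between the scales is 20·log₁₀(0.775/1.000) = −2.214 dB.
So dBu = +6.2 + 2.214 = +8.41 dBu.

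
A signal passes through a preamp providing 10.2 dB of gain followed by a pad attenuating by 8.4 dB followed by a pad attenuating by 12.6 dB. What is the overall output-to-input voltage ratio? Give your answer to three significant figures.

0.288

Net gain = 10.2 + (−8.4) + (−12.6) = -10.8 dB.
Voltage ratio = 10^(-10.8/20) = 0.288.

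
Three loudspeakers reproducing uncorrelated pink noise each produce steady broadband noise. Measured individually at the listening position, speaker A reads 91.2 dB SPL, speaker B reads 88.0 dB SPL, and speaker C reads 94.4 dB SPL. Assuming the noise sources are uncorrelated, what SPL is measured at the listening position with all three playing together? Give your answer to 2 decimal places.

Incoherent sources sum as intensities:
L_total = 10·log₁₀(10^(91.2/10) + 10^(88.0/10) + 10^(94.4/10)) = 10·log₁₀(4703000000) = 96.72 dB SPL.

96.72 dB SPL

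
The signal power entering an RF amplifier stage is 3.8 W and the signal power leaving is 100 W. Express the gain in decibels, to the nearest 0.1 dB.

Power ratio → dB uses the 10·log₁₀ form:
10·log₁₀(100/3.8) = 10·log₁₀(26.32) = 14.2 dB.

14.2 dB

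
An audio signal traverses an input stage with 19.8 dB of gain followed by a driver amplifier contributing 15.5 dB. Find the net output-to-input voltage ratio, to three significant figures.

58.2

Net gain = 19.8 + 15.5 = 35.3 dB.
Voltage ratio = 10^(35.3/20) = 58.2.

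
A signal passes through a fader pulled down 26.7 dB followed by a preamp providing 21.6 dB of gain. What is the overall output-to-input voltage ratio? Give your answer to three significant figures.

Net gain = (−26.7) + 21.6 = -5.1 dB.
Voltage ratio = 10^(-5.1/20) = 0.556.

0.556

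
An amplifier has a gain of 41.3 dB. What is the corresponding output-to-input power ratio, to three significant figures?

13500

Power ratio = 10^(dB/10).
10^(41.3/10) = 10^(4.130) = 13500.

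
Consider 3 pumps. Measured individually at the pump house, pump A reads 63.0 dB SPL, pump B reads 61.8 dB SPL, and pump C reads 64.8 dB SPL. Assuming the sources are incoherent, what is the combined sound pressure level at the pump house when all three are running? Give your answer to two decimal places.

68.15 dB SPL

Incoherent sources sum as intensities:
L_total = 10·log₁₀(10^(63.0/10) + 10^(61.8/10) + 10^(64.8/10)) = 10·log₁₀(6529000) = 68.15 dB SPL.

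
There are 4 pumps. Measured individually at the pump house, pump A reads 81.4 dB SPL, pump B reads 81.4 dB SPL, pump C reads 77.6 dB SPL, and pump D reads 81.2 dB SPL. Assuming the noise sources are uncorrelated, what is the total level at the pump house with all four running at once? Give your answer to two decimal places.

Add the sources as powers (linear), then convert back to dB:
L_total = 10·log₁₀(10^(81.4/10) + 10^(81.4/10) + 10^(77.6/10) + 10^(81.2/10)) = 10·log₁₀(465400000) = 86.68 dB SPL.

86.68 dB SPL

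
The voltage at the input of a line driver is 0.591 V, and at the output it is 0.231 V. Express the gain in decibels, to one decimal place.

-8.2 dB

Voltage is an amplitude quantity, so gain = 20·log₁₀(V_out/V_in).
20·log₁₀(0.231/0.591) = 20·log₁₀(0.3909) = -8.2 dB.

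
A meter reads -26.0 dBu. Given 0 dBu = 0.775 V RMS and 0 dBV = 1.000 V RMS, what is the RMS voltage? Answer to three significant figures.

0.0388 V

V = 0.775 V × 10^(-26.0/20).
= 0.775 × 0.05012 = 0.0388 V.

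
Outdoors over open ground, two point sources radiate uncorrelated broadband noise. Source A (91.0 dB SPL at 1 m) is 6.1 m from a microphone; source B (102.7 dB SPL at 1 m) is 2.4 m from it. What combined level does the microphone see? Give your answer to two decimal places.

At the listener: L_A = 91.0 − 20·log₁₀(6.1) = 75.293 dB; L_B = 102.7 − 20·log₁₀(2.4) = 95.096 dB.
Combined: 10·log₁₀(10^(75.293/10)+10^(95.096/10)) = 95.14 dB SPL.

95.14 dB SPL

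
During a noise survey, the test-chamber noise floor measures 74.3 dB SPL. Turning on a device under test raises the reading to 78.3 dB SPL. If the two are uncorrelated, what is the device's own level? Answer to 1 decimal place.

Remove the background by subtracting linear intensities:
L_src = 10·log₁₀(10^(78.3/10) − 10^(74.3/10)) = 10·log₁₀(40690000) = 76.1 dB SPL.

76.1 dB SPL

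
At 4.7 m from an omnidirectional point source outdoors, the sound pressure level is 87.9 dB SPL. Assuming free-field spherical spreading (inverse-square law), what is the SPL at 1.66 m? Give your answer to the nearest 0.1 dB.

96.9 dB SPL

Free-field point source: level drops by 20·log₁₀ of the distance ratio.
ΔL = −20·log₁₀(1.66/4.7) = 9.04 dB, so L₂ = 87.9 + (9.04) = 96.9 dB SPL.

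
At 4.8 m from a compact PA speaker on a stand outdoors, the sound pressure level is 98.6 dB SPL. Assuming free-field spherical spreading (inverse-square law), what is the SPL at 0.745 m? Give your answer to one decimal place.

Free-field point source: level drops by 20·log₁₀ of the distance ratio.
ΔL = −20·log₁₀(0.745/4.8) = 16.18 dB, so L₂ = 98.6 + (16.18) = 114.8 dB SPL.

114.8 dB SPL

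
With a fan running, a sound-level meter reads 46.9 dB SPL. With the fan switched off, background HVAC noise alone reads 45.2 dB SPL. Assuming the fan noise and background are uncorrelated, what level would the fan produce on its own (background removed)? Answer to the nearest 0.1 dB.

Remove the background by subtracting linear intensities:
L_src = 10·log₁₀(10^(46.9/10) − 10^(45.2/10)) = 10·log₁₀(15860) = 42.0 dB SPL.

42.0 dB SPL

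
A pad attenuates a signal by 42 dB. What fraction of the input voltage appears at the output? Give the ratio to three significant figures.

Voltage ratio = 10^(dB/20).
10^(-42/20) = 10^(-2.100) = 0.00794.

0.00794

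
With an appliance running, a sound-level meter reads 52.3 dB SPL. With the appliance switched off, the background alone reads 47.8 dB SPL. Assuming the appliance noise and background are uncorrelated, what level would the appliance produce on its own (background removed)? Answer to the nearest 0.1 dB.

50.4 dB SPL

Subtract intensities: L_src = 10·log₁₀(10^(L_total/10) − 10^(L_bg/10)).
L_src = 10·log₁₀(10^(52.3/10) − 10^(47.8/10)) = 10·log₁₀(109600) = 50.4 dB SPL.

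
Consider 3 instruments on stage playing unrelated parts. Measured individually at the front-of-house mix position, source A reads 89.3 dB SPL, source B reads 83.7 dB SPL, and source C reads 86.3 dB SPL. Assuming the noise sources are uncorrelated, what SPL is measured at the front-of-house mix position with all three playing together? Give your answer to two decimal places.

Incoherent sources sum as intensities:
L_total = 10·log₁₀(10^(89.3/10) + 10^(83.7/10) + 10^(86.3/10)) = 10·log₁₀(1512000000) = 91.80 dB SPL.

91.80 dB SPL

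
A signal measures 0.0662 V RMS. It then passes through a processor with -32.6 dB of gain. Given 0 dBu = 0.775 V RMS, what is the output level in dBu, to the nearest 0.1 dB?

-54.0 dBu

Input level: 20·log₁₀(0.0662/0.775) = -21.37 dBu.
Output: -21.37 − 32.6 = -54.0 dBu.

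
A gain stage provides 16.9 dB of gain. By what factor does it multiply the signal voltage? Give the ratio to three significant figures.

Voltage ratio = 10^(dB/20).
10^(16.9/20) = 10^(0.8450) = 7.00.

7.00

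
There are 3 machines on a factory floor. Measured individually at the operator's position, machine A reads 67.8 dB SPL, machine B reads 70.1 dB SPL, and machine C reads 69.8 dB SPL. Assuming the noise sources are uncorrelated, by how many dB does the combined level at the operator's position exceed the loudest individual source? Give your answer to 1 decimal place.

4.0 dB

Uncorrelated sources add in intensity (power), not in dB.
L_total = 10·log₁₀(10^(67.8/10) + 10^(70.1/10) + 10^(69.8/10)) = 74.12 dB SPL.
Excess over the loudest (70.1 dB): 74.12 − 70.1 = 4.0 dB.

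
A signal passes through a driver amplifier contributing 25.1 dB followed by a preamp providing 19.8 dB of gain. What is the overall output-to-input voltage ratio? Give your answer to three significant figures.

Net gain = 25.1 + 19.8 = 44.9 dB.
Voltage ratio = 10^(44.9/20) = 176.

176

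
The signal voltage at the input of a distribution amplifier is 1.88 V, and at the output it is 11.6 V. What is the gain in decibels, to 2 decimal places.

For a voltage ratio, dB = 20·log₁₀(V₂/V₁).
20·log₁₀(11.6/1.88) = 20·log₁₀(6.170) = 15.81 dB.

15.81 dB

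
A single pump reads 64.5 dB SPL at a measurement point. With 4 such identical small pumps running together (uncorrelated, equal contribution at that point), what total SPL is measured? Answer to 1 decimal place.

4 equal incoherent sources raise the level by 10·log₁₀(4) = 6.02 dB.
L_total = 64.5 + 6.02 = 70.5 dB SPL.

70.5 dB SPL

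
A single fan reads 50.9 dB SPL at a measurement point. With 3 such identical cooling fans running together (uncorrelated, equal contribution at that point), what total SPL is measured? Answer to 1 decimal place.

55.7 dB SPL

3 equal incoherent sources raise the level by 10·log₁₀(3) = 4.77 dB.
L_total = 50.9 + 4.77 = 55.7 dB SPL.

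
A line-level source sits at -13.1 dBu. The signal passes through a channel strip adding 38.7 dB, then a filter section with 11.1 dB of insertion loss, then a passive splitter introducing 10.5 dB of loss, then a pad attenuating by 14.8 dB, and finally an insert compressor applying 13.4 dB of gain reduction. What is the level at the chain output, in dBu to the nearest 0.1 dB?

Gain stages sum in dB:
-13.1 + 38.7 − 11.1 − 10.5 − 14.8 − 13.4 = -24.2 dBu.

-24.2 dBu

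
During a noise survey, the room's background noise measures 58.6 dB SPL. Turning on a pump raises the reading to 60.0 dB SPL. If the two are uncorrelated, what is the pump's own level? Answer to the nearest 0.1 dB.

Background correction is a power subtraction:
L_src = 10·log₁₀(10^(60.0/10) − 10^(58.6/10)) = 10·log₁₀(275600) = 54.4 dB SPL.

54.4 dB SPL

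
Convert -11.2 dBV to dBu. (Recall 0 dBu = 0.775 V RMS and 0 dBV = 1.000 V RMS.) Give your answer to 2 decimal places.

-8.99 dBu

The offset between the scales is 20·log₁₀(0.775/1.000) = −2.214 dB.
So dBu = -11.2 + 2.214 = -8.99 dBu.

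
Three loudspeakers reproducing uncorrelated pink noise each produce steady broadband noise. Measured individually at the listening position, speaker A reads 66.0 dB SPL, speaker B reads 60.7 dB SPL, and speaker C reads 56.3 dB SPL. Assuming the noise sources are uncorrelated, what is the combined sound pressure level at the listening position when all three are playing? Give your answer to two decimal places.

Uncorrelated sources add in intensity (power), not in dB.
L_total = 10·log₁₀(10^(66.0/10) + 10^(60.7/10) + 10^(56.3/10)) = 10·log₁₀(5583000) = 67.47 dB SPL.

67.47 dB SPL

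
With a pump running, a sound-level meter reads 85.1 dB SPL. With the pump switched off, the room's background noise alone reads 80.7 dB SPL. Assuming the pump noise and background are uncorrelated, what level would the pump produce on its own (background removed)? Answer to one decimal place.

Remove the background by subtracting linear intensities:
L_src = 10·log₁₀(10^(85.1/10) − 10^(80.7/10)) = 10·log₁₀(206100000) = 83.1 dB SPL.

83.1 dB SPL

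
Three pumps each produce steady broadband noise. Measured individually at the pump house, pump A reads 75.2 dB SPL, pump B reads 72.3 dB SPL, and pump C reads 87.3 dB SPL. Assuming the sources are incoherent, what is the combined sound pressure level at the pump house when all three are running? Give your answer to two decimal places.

Uncorrelated sources add in intensity (power), not in dB.
L_total = 10·log₁₀(10^(75.2/10) + 10^(72.3/10) + 10^(87.3/10)) = 10·log₁₀(587100000) = 87.69 dB SPL.

87.69 dB SPL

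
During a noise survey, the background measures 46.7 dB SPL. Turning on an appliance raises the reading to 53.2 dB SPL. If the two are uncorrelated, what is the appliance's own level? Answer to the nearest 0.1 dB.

Subtract intensities: L_src = 10·log₁₀(10^(L_total/10) − 10^(L_bg/10)).
L_src = 10·log₁₀(10^(53.2/10) − 10^(46.7/10)) = 10·log₁₀(162200) = 52.1 dB SPL.

52.1 dB SPL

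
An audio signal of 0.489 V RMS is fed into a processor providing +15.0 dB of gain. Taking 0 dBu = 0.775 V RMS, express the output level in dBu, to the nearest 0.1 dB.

+11.0 dBu

Input level: 20·log₁₀(0.489/0.775) = -4.00 dBu.
Output: -4.00 + 15.0 = +11.0 dBu.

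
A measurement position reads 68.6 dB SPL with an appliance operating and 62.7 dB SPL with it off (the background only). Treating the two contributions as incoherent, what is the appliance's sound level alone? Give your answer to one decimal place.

67.3 dB SPL

Remove the background by subtracting linear intensities:
L_src = 10·log₁₀(10^(68.6/10) − 10^(62.7/10)) = 10·log₁₀(5382000) = 67.3 dB SPL.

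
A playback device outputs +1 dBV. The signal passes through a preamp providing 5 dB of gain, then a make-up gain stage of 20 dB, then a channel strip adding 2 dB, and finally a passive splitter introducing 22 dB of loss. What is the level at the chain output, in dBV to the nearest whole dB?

Cascaded gains and losses add directly in dB.
+1 + 5 + 20 + 2 − 22 = +6 dBV.

+6 dBV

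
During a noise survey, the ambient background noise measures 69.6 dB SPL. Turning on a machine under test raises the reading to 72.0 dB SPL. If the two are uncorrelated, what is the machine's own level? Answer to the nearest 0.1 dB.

68.3 dB SPL

Subtract intensities: L_src = 10·log₁₀(10^(L_total/10) − 10^(L_bg/10)).
L_src = 10·log₁₀(10^(72.0/10) − 10^(69.6/10)) = 10·log₁₀(6729000) = 68.3 dB SPL.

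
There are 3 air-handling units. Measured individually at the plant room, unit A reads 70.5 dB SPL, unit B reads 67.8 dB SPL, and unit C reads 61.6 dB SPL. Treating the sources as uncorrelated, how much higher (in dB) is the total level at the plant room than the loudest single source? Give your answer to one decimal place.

Add the sources as powers (linear), then convert back to dB:
L_total = 10·log₁₀(10^(70.5/10) + 10^(67.8/10) + 10^(61.6/10)) = 72.72 dB SPL.
Excess over the loudest (70.5 dB): 72.72 − 70.5 = 2.2 dB.

2.2 dB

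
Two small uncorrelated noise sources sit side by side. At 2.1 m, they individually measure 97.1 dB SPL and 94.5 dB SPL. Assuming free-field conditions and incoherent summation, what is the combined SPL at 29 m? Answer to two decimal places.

Combined at 2.1 m: 10·log₁₀(10^(97.1/10)+10^(94.5/10)) = 99.002 dB SPL.
Then apply −20·log₁₀(29/2.1) = -22.804 dB → 76.20 dB SPL.

76.20 dB SPL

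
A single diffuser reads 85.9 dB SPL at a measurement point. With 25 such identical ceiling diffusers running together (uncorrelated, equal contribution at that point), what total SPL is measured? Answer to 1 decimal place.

25 equal incoherent sources raise the level by 10·log₁₀(25) = 13.98 dB.
L_total = 85.9 + 13.98 = 99.9 dB SPL.

99.9 dB SPL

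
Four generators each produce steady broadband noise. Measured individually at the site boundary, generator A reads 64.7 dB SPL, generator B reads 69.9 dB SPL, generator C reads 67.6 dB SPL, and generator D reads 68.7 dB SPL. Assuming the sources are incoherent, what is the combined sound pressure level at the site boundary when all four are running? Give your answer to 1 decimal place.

74.1 dB SPL

Uncorrelated sources add in intensity (power), not in dB.
L_total = 10·log₁₀(10^(64.7/10) + 10^(69.9/10) + 10^(67.6/10) + 10^(68.7/10)) = 10·log₁₀(25890000) = 74.1 dB SPL.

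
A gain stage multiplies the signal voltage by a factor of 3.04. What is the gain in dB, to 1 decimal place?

Voltage is an amplitude quantity, so gain = 20·log₁₀(V_out/V_in).
20·log₁₀(3.04) = 9.7 dB.

9.7 dB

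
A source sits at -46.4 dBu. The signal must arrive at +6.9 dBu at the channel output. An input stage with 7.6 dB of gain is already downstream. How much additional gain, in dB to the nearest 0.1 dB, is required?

45.7 dB

The required make-up gain is the shortfall in the dB sum.
G = +6.9 − (-46.4) − 7.6 = 45.7 dB.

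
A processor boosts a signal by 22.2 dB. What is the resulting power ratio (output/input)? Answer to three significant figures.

Power ratio = 10^(dB/10).
10^(22.2/10) = 10^(2.220) = 166.

166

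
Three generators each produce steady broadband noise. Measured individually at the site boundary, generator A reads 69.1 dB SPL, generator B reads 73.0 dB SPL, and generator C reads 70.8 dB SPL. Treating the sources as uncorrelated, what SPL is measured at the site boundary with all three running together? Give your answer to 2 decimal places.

76.03 dB SPL

Uncorrelated sources add in intensity (power), not in dB.
L_total = 10·log₁₀(10^(69.1/10) + 10^(73.0/10) + 10^(70.8/10)) = 10·log₁₀(40100000) = 76.03 dB SPL.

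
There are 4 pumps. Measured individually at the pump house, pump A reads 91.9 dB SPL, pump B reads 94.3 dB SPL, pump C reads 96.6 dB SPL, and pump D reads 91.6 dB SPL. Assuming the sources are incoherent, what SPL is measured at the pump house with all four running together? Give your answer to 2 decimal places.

100.11 dB SPL

Uncorrelated sources add in intensity (power), not in dB.
L_total = 10·log₁₀(10^(91.9/10) + 10^(94.3/10) + 10^(96.6/10) + 10^(91.6/10)) = 10·log₁₀(10257000000) = 100.11 dB SPL.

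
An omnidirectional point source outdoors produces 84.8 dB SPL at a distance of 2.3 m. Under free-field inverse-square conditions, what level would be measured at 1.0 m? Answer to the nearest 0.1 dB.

92.0 dB SPL

For a point source in a free field, ΔL = −20·log₁₀(d₂/d₁).
ΔL = −20·log₁₀(1.0/2.3) = 7.23 dB, so L₂ = 84.8 + (7.23) = 92.0 dB SPL.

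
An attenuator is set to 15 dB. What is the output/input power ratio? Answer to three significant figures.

0.0316

Power ratio = 10^(dB/10).
10^(-15/10) = 10^(-1.500) = 0.0316.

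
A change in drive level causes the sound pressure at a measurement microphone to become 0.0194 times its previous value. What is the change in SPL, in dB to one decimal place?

Sound pressure is an amplitude quantity: ΔL = 20·log₁₀(p₂/p₁).
20·log₁₀(0.0194) = -34.2 dB.

-34.2 dB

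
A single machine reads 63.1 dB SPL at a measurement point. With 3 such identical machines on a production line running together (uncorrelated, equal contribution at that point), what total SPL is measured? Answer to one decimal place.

67.9 dB SPL

3 equal incoherent sources raise the level by 10·log₁₀(3) = 4.77 dB.
L_total = 63.1 + 4.77 = 67.9 dB SPL.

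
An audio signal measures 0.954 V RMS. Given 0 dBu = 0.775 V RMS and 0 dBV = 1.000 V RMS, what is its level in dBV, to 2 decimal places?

-0.41 dBV

dBV = 20·log₁₀(V / 1.000 V).
20·log₁₀(0.954/1.000) = -0.41 dBV.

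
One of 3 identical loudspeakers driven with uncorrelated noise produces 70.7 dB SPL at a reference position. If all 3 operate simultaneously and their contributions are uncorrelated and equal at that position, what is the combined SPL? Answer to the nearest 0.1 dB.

75.5 dB SPL

3 equal incoherent sources raise the level by 10·log₁₀(3) = 4.77 dB.
L_total = 70.7 + 4.77 = 75.5 dB SPL.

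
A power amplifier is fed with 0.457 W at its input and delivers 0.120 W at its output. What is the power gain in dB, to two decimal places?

For a power ratio, dB = 10·log₁₀(P₂/P₁).
10·log₁₀(0.120/0.457) = 10·log₁₀(0.2626) = -5.81 dB.

-5.81 dB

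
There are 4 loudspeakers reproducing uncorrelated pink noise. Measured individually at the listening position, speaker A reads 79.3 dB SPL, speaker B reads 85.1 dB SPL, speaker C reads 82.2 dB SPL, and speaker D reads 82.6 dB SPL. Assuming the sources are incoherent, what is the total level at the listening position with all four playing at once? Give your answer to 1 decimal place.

Uncorrelated sources add in intensity (power), not in dB.
L_total = 10·log₁₀(10^(79.3/10) + 10^(85.1/10) + 10^(82.2/10) + 10^(82.6/10)) = 10·log₁₀(756600000) = 88.8 dB SPL.

88.8 dB SPL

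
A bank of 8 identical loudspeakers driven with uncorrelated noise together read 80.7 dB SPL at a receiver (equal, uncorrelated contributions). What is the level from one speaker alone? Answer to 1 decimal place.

8 equal incoherent sources add 10·log₁₀(8) = 9.03 dB over one source.
L_one = 80.7 − 9.03 = 71.7 dB SPL.

71.7 dB SPL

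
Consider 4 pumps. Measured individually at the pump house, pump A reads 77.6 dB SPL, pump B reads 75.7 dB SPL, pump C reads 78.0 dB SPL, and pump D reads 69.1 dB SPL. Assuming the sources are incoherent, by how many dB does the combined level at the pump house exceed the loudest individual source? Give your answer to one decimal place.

4.2 dB

Incoherent sources sum as intensities:
L_total = 10·log₁₀(10^(77.6/10) + 10^(75.7/10) + 10^(78.0/10) + 10^(69.1/10)) = 82.20 dB SPL.
Excess over the loudest (78.0 dB): 82.20 − 78.0 = 4.2 dB.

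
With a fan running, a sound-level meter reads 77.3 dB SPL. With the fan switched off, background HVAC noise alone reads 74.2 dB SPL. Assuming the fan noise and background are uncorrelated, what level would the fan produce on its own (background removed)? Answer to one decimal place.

74.4 dB SPL

Subtract intensities: L_src = 10·log₁₀(10^(L_total/10) − 10^(L_bg/10)).
L_src = 10·log₁₀(10^(77.3/10) − 10^(74.2/10)) = 10·log₁₀(27400000) = 74.4 dB SPL.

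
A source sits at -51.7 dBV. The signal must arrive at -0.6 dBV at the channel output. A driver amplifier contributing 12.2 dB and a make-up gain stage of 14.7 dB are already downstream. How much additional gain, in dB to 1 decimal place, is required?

The required make-up gain is the shortfall in the dB sum.
G = -0.6 − (-51.7) − 12.2 − 14.7 = 24.2 dB.

24.2 dB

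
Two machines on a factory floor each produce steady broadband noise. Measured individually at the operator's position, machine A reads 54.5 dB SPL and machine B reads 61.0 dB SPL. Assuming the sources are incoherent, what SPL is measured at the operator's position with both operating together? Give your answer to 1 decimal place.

Uncorrelated sources add in intensity (power), not in dB.
L_total = 10·log₁₀(10^(54.5/10) + 10^(61.0/10)) = 10·log₁₀(1541000) = 61.9 dB SPL.

61.9 dB SPL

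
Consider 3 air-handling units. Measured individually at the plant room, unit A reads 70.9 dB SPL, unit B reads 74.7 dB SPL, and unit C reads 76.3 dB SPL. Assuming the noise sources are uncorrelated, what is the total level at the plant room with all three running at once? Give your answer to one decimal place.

79.3 dB SPL

Incoherent sources sum as intensities:
L_total = 10·log₁₀(10^(70.9/10) + 10^(74.7/10) + 10^(76.3/10)) = 10·log₁₀(84470000) = 79.3 dB SPL.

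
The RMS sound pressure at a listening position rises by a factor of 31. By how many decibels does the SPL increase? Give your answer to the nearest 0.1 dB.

29.8 dB

SPL change from a pressure ratio uses the 20·log₁₀ form:
20·log₁₀(31) = 29.8 dB.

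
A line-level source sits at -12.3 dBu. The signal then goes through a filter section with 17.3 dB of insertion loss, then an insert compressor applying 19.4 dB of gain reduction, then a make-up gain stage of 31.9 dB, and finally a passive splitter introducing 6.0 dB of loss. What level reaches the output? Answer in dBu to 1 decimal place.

-23.1 dBu

In dB, series stages simply add:
-12.3 − 17.3 − 19.4 + 31.9 − 6.0 = -23.1 dBu.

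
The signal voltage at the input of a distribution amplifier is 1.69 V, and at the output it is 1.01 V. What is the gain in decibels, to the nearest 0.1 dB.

For a voltage ratio, dB = 20·log₁₀(V₂/V₁).
20·log₁₀(1.01/1.69) = 20·log₁₀(0.5976) = -4.5 dB.

-4.5 dB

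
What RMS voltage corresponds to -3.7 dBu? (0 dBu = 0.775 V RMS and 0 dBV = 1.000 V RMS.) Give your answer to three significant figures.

V = 0.775 V × 10^(-3.7/20).
= 0.775 × 0.6531 = 0.506 V.

0.506 V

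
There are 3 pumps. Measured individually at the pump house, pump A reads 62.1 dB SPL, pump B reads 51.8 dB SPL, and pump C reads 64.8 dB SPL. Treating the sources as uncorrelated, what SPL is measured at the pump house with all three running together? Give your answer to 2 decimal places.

66.81 dB SPL

Uncorrelated sources add in intensity (power), not in dB.
L_total = 10·log₁₀(10^(62.1/10) + 10^(51.8/10) + 10^(64.8/10)) = 10·log₁₀(4793000) = 66.81 dB SPL.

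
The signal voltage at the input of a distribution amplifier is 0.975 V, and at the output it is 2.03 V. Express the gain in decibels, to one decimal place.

For a voltage ratio, dB = 20·log₁₀(V₂/V₁).
20·log₁₀(2.03/0.975) = 20·log₁₀(2.082) = 6.4 dB.

6.4 dB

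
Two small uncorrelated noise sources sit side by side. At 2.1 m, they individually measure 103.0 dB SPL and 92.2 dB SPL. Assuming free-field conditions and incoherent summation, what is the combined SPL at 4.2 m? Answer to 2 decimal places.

Combined at 2.1 m: 10·log₁₀(10^(103.0/10)+10^(92.2/10)) = 103.347 dB SPL.
Then apply −20·log₁₀(4.2/2.1) = -6.021 dB → 97.33 dB SPL.

97.33 dB SPL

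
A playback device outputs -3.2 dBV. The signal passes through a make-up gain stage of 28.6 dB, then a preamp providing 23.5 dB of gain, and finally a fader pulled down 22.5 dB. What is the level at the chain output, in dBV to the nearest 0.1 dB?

+26.4 dBV

In dB, series stages simply add:
-3.2 + 28.6 + 23.5 − 22.5 = +26.4 dBV.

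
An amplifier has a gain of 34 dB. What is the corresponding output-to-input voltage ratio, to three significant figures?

50.1

Voltage ratio = 10^(dB/20).
10^(34/20) = 10^(1.700) = 50.1.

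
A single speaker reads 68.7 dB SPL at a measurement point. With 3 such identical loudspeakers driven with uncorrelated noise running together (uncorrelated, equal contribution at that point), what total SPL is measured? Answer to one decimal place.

73.5 dB SPL

3 equal incoherent sources raise the level by 10·log₁₀(3) = 4.77 dB.
L_total = 68.7 + 4.77 = 73.5 dB SPL.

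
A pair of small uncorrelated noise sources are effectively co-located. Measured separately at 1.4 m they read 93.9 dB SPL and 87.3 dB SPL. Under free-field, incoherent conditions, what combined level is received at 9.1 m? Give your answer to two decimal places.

Combined at 1.4 m: 10·log₁₀(10^(93.9/10)+10^(87.3/10)) = 94.759 dB SPL.
Then apply −20·log₁₀(9.1/1.4) = -16.258 dB → 78.50 dB SPL.

78.50 dB SPL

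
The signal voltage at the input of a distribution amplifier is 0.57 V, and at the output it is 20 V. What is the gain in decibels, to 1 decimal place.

30.9 dB

Voltage is an amplitude quantity, so gain = 20·log₁₀(V_out/V_in).
20·log₁₀(20/0.57) = 20·log₁₀(35.09) = 30.9 dB.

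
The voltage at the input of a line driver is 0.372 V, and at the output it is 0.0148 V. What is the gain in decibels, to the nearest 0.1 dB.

For a voltage ratio, dB = 20·log₁₀(V₂/V₁).
20·log₁₀(0.0148/0.372) = 20·log₁₀(0.03978) = -28.0 dB.

-28.0 dB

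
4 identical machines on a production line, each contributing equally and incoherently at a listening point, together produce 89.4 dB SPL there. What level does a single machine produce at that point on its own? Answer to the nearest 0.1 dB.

83.4 dB SPL

4 equal incoherent sources add 10·log₁₀(4) = 6.02 dB over one source.
L_one = 89.4 − 6.02 = 83.4 dB SPL.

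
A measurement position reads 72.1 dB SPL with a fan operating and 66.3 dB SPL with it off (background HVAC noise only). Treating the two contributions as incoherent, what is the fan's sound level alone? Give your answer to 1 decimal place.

Remove the background by subtracting linear intensities:
L_src = 10·log₁₀(10^(72.1/10) − 10^(66.3/10)) = 10·log₁₀(11950000) = 70.8 dB SPL.

70.8 dB SPL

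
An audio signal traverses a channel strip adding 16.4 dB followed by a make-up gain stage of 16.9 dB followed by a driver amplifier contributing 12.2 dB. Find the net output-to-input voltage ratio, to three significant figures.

Net gain = 16.4 + 16.9 + 12.2 = 45.5 dB.
Voltage ratio = 10^(45.5/20) = 188.

188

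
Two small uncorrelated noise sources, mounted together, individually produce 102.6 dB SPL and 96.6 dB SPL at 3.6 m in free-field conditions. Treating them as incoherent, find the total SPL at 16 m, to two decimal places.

Combined at 3.6 m: 10·log₁₀(10^(102.6/10)+10^(96.6/10)) = 103.573 dB SPL.
Then apply −20·log₁₀(16/3.6) = -12.956 dB → 90.62 dB SPL.

90.62 dB SPL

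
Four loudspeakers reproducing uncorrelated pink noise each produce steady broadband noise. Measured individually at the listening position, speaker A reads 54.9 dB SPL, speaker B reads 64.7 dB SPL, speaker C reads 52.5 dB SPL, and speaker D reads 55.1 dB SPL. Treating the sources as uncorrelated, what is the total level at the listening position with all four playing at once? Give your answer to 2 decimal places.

65.75 dB SPL

Add the sources as powers (linear), then convert back to dB:
L_total = 10·log₁₀(10^(54.9/10) + 10^(64.7/10) + 10^(52.5/10) + 10^(55.1/10)) = 10·log₁₀(3762000) = 65.75 dB SPL.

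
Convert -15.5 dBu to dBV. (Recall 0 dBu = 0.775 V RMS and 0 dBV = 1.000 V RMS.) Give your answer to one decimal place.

-17.7 dBV

The offset between the scales is 20·log₁₀(0.775/1.000) = −2.214 dB.
So dBV = -15.5 − 2.214 = -17.7 dBV.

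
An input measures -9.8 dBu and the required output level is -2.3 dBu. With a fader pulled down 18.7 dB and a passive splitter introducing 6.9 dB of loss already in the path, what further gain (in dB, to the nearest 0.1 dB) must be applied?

33.1 dB

The required make-up gain is the shortfall in the dB sum.
G = -2.3 − (-9.8) + 18.7 + 6.9 = 33.1 dB.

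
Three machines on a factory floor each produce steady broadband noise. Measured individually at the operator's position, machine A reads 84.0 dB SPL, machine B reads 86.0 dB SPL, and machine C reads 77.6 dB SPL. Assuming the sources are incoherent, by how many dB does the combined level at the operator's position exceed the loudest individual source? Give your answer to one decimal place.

2.5 dB

Incoherent sources sum as intensities:
L_total = 10·log₁₀(10^(84.0/10) + 10^(86.0/10) + 10^(77.6/10)) = 88.49 dB SPL.
Excess over the loudest (86.0 dB): 88.49 − 86.0 = 2.5 dB.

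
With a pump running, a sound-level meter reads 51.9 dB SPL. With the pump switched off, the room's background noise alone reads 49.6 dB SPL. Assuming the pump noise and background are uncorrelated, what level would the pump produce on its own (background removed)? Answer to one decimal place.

48.0 dB SPL

Remove the background by subtracting linear intensities:
L_src = 10·log₁₀(10^(51.9/10) − 10^(49.6/10)) = 10·log₁₀(63680) = 48.0 dB SPL.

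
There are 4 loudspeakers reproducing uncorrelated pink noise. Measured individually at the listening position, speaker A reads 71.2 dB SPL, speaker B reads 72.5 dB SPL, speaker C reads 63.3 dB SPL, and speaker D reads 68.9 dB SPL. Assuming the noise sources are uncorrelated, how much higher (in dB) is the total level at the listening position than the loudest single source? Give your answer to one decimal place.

Add the sources as powers (linear), then convert back to dB:
L_total = 10·log₁₀(10^(71.2/10) + 10^(72.5/10) + 10^(63.3/10) + 10^(68.9/10)) = 76.11 dB SPL.
Excess over the loudest (72.5 dB): 76.11 − 72.5 = 3.6 dB.

3.6 dB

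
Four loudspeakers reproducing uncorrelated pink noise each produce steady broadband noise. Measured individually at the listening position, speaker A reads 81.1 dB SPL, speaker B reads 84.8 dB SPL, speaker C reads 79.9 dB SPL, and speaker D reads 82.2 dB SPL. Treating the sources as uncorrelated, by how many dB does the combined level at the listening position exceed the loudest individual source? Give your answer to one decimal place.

3.6 dB

Uncorrelated sources add in intensity (power), not in dB.
L_total = 10·log₁₀(10^(81.1/10) + 10^(84.8/10) + 10^(79.9/10) + 10^(82.2/10)) = 88.42 dB SPL.
Excess over the loudest (84.8 dB): 88.42 − 84.8 = 3.6 dB.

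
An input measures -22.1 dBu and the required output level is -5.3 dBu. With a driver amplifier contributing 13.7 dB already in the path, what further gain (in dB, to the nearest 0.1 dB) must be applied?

The required make-up gain is the shortfall in the dB sum.
G = -5.3 − (-22.1) − 13.7 = 3.1 dB.

3.1 dB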